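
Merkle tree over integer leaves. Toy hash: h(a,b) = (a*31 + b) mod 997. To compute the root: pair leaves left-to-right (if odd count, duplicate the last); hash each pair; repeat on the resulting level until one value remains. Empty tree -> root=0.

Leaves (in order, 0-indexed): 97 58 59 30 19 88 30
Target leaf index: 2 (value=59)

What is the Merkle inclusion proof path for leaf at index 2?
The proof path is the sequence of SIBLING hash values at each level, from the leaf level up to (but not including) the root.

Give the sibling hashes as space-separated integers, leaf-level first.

Answer: 30 74 13

Derivation:
L0 (leaves): [97, 58, 59, 30, 19, 88, 30], target index=2
L1: h(97,58)=(97*31+58)%997=74 [pair 0] h(59,30)=(59*31+30)%997=862 [pair 1] h(19,88)=(19*31+88)%997=677 [pair 2] h(30,30)=(30*31+30)%997=960 [pair 3] -> [74, 862, 677, 960]
  Sibling for proof at L0: 30
L2: h(74,862)=(74*31+862)%997=165 [pair 0] h(677,960)=(677*31+960)%997=13 [pair 1] -> [165, 13]
  Sibling for proof at L1: 74
L3: h(165,13)=(165*31+13)%997=143 [pair 0] -> [143]
  Sibling for proof at L2: 13
Root: 143
Proof path (sibling hashes from leaf to root): [30, 74, 13]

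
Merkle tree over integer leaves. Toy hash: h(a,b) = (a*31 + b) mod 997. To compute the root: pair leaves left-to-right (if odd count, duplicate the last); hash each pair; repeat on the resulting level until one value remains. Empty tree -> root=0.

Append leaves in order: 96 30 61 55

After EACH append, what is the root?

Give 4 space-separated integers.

Answer: 96 15 423 417

Derivation:
After append 96 (leaves=[96]):
  L0: [96]
  root=96
After append 30 (leaves=[96, 30]):
  L0: [96, 30]
  L1: h(96,30)=(96*31+30)%997=15 -> [15]
  root=15
After append 61 (leaves=[96, 30, 61]):
  L0: [96, 30, 61]
  L1: h(96,30)=(96*31+30)%997=15 h(61,61)=(61*31+61)%997=955 -> [15, 955]
  L2: h(15,955)=(15*31+955)%997=423 -> [423]
  root=423
After append 55 (leaves=[96, 30, 61, 55]):
  L0: [96, 30, 61, 55]
  L1: h(96,30)=(96*31+30)%997=15 h(61,55)=(61*31+55)%997=949 -> [15, 949]
  L2: h(15,949)=(15*31+949)%997=417 -> [417]
  root=417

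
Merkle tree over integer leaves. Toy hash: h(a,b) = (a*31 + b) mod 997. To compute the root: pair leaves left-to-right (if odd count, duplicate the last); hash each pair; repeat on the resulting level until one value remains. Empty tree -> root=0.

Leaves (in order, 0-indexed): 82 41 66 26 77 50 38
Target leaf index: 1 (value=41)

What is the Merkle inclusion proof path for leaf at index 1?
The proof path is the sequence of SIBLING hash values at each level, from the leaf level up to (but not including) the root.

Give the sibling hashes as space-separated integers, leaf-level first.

L0 (leaves): [82, 41, 66, 26, 77, 50, 38], target index=1
L1: h(82,41)=(82*31+41)%997=589 [pair 0] h(66,26)=(66*31+26)%997=78 [pair 1] h(77,50)=(77*31+50)%997=443 [pair 2] h(38,38)=(38*31+38)%997=219 [pair 3] -> [589, 78, 443, 219]
  Sibling for proof at L0: 82
L2: h(589,78)=(589*31+78)%997=391 [pair 0] h(443,219)=(443*31+219)%997=991 [pair 1] -> [391, 991]
  Sibling for proof at L1: 78
L3: h(391,991)=(391*31+991)%997=151 [pair 0] -> [151]
  Sibling for proof at L2: 991
Root: 151
Proof path (sibling hashes from leaf to root): [82, 78, 991]

Answer: 82 78 991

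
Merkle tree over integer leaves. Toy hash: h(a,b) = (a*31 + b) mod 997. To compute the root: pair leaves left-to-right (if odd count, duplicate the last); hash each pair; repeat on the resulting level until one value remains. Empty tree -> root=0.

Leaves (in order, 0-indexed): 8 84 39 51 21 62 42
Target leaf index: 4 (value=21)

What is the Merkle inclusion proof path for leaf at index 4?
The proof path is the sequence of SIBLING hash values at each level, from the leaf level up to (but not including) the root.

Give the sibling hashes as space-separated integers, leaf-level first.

Answer: 62 347 585

Derivation:
L0 (leaves): [8, 84, 39, 51, 21, 62, 42], target index=4
L1: h(8,84)=(8*31+84)%997=332 [pair 0] h(39,51)=(39*31+51)%997=263 [pair 1] h(21,62)=(21*31+62)%997=713 [pair 2] h(42,42)=(42*31+42)%997=347 [pair 3] -> [332, 263, 713, 347]
  Sibling for proof at L0: 62
L2: h(332,263)=(332*31+263)%997=585 [pair 0] h(713,347)=(713*31+347)%997=516 [pair 1] -> [585, 516]
  Sibling for proof at L1: 347
L3: h(585,516)=(585*31+516)%997=705 [pair 0] -> [705]
  Sibling for proof at L2: 585
Root: 705
Proof path (sibling hashes from leaf to root): [62, 347, 585]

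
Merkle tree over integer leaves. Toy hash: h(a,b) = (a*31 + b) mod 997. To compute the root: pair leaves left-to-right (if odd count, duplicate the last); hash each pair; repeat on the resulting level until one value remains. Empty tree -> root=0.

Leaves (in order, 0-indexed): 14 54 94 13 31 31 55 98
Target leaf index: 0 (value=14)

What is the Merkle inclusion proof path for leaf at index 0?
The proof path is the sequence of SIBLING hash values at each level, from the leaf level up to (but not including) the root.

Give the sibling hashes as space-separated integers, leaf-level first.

Answer: 54 933 651

Derivation:
L0 (leaves): [14, 54, 94, 13, 31, 31, 55, 98], target index=0
L1: h(14,54)=(14*31+54)%997=488 [pair 0] h(94,13)=(94*31+13)%997=933 [pair 1] h(31,31)=(31*31+31)%997=992 [pair 2] h(55,98)=(55*31+98)%997=806 [pair 3] -> [488, 933, 992, 806]
  Sibling for proof at L0: 54
L2: h(488,933)=(488*31+933)%997=109 [pair 0] h(992,806)=(992*31+806)%997=651 [pair 1] -> [109, 651]
  Sibling for proof at L1: 933
L3: h(109,651)=(109*31+651)%997=42 [pair 0] -> [42]
  Sibling for proof at L2: 651
Root: 42
Proof path (sibling hashes from leaf to root): [54, 933, 651]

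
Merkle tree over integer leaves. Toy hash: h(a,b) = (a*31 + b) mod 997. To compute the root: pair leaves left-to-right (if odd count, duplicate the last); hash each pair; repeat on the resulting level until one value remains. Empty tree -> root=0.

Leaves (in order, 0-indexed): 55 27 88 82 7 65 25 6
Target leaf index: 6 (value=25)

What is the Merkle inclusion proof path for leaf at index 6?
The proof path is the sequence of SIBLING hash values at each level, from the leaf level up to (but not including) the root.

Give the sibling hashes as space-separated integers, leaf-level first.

L0 (leaves): [55, 27, 88, 82, 7, 65, 25, 6], target index=6
L1: h(55,27)=(55*31+27)%997=735 [pair 0] h(88,82)=(88*31+82)%997=816 [pair 1] h(7,65)=(7*31+65)%997=282 [pair 2] h(25,6)=(25*31+6)%997=781 [pair 3] -> [735, 816, 282, 781]
  Sibling for proof at L0: 6
L2: h(735,816)=(735*31+816)%997=670 [pair 0] h(282,781)=(282*31+781)%997=550 [pair 1] -> [670, 550]
  Sibling for proof at L1: 282
L3: h(670,550)=(670*31+550)%997=383 [pair 0] -> [383]
  Sibling for proof at L2: 670
Root: 383
Proof path (sibling hashes from leaf to root): [6, 282, 670]

Answer: 6 282 670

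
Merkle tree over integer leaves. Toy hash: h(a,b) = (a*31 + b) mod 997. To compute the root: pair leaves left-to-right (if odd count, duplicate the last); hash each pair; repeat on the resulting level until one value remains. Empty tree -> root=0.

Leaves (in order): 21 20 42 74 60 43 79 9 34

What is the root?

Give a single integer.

Answer: 402

Derivation:
L0: [21, 20, 42, 74, 60, 43, 79, 9, 34]
L1: h(21,20)=(21*31+20)%997=671 h(42,74)=(42*31+74)%997=379 h(60,43)=(60*31+43)%997=906 h(79,9)=(79*31+9)%997=464 h(34,34)=(34*31+34)%997=91 -> [671, 379, 906, 464, 91]
L2: h(671,379)=(671*31+379)%997=243 h(906,464)=(906*31+464)%997=634 h(91,91)=(91*31+91)%997=918 -> [243, 634, 918]
L3: h(243,634)=(243*31+634)%997=191 h(918,918)=(918*31+918)%997=463 -> [191, 463]
L4: h(191,463)=(191*31+463)%997=402 -> [402]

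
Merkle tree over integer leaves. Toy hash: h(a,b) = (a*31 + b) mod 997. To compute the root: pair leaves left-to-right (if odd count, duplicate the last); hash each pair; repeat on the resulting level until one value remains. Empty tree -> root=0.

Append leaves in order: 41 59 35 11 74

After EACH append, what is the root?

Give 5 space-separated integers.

Answer: 41 333 476 452 58

Derivation:
After append 41 (leaves=[41]):
  L0: [41]
  root=41
After append 59 (leaves=[41, 59]):
  L0: [41, 59]
  L1: h(41,59)=(41*31+59)%997=333 -> [333]
  root=333
After append 35 (leaves=[41, 59, 35]):
  L0: [41, 59, 35]
  L1: h(41,59)=(41*31+59)%997=333 h(35,35)=(35*31+35)%997=123 -> [333, 123]
  L2: h(333,123)=(333*31+123)%997=476 -> [476]
  root=476
After append 11 (leaves=[41, 59, 35, 11]):
  L0: [41, 59, 35, 11]
  L1: h(41,59)=(41*31+59)%997=333 h(35,11)=(35*31+11)%997=99 -> [333, 99]
  L2: h(333,99)=(333*31+99)%997=452 -> [452]
  root=452
After append 74 (leaves=[41, 59, 35, 11, 74]):
  L0: [41, 59, 35, 11, 74]
  L1: h(41,59)=(41*31+59)%997=333 h(35,11)=(35*31+11)%997=99 h(74,74)=(74*31+74)%997=374 -> [333, 99, 374]
  L2: h(333,99)=(333*31+99)%997=452 h(374,374)=(374*31+374)%997=4 -> [452, 4]
  L3: h(452,4)=(452*31+4)%997=58 -> [58]
  root=58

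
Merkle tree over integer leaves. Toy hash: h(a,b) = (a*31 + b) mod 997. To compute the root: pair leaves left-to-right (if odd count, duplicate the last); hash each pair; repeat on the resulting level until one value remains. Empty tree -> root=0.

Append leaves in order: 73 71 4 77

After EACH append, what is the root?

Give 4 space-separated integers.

Answer: 73 340 698 771

Derivation:
After append 73 (leaves=[73]):
  L0: [73]
  root=73
After append 71 (leaves=[73, 71]):
  L0: [73, 71]
  L1: h(73,71)=(73*31+71)%997=340 -> [340]
  root=340
After append 4 (leaves=[73, 71, 4]):
  L0: [73, 71, 4]
  L1: h(73,71)=(73*31+71)%997=340 h(4,4)=(4*31+4)%997=128 -> [340, 128]
  L2: h(340,128)=(340*31+128)%997=698 -> [698]
  root=698
After append 77 (leaves=[73, 71, 4, 77]):
  L0: [73, 71, 4, 77]
  L1: h(73,71)=(73*31+71)%997=340 h(4,77)=(4*31+77)%997=201 -> [340, 201]
  L2: h(340,201)=(340*31+201)%997=771 -> [771]
  root=771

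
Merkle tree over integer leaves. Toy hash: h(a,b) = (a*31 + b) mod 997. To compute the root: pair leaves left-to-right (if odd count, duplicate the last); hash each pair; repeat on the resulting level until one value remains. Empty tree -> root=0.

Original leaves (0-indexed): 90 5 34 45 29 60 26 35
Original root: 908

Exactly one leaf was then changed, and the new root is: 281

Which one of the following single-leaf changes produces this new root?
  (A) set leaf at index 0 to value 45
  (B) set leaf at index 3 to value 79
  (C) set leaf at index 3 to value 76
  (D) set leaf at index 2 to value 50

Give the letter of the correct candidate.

Answer: A

Derivation:
Original leaves: [90, 5, 34, 45, 29, 60, 26, 35]
Target new root: 281
Try each candidate change and compute the resulting root:
Candidate A: set leaf[0] = 45 -> leaves = [45, 5, 34, 45, 29, 60, 26, 35]
  L0: [45, 5, 34, 45, 29, 60, 26, 35]
  L1: h(45,5)=(45*31+5)%997=403 h(34,45)=(34*31+45)%997=102 h(29,60)=(29*31+60)%997=959 h(26,35)=(26*31+35)%997=841 -> [403, 102, 959, 841]
  L2: h(403,102)=(403*31+102)%997=631 h(959,841)=(959*31+841)%997=660 -> [631, 660]
  L3: h(631,660)=(631*31+660)%997=281 -> [281]
  root = 281 == target 281  ** MATCH **
Candidate B: set leaf[3] = 79 -> leaves = [90, 5, 34, 79, 29, 60, 26, 35]
  L0: [90, 5, 34, 79, 29, 60, 26, 35]
  L1: h(90,5)=(90*31+5)%997=801 h(34,79)=(34*31+79)%997=136 h(29,60)=(29*31+60)%997=959 h(26,35)=(26*31+35)%997=841 -> [801, 136, 959, 841]
  L2: h(801,136)=(801*31+136)%997=42 h(959,841)=(959*31+841)%997=660 -> [42, 660]
  L3: h(42,660)=(42*31+660)%997=965 -> [965]
  root = 965 != target 281
Candidate C: set leaf[3] = 76 -> leaves = [90, 5, 34, 76, 29, 60, 26, 35]
  L0: [90, 5, 34, 76, 29, 60, 26, 35]
  L1: h(90,5)=(90*31+5)%997=801 h(34,76)=(34*31+76)%997=133 h(29,60)=(29*31+60)%997=959 h(26,35)=(26*31+35)%997=841 -> [801, 133, 959, 841]
  L2: h(801,133)=(801*31+133)%997=39 h(959,841)=(959*31+841)%997=660 -> [39, 660]
  L3: h(39,660)=(39*31+660)%997=872 -> [872]
  root = 872 != target 281
Candidate D: set leaf[2] = 50 -> leaves = [90, 5, 50, 45, 29, 60, 26, 35]
  L0: [90, 5, 50, 45, 29, 60, 26, 35]
  L1: h(90,5)=(90*31+5)%997=801 h(50,45)=(50*31+45)%997=598 h(29,60)=(29*31+60)%997=959 h(26,35)=(26*31+35)%997=841 -> [801, 598, 959, 841]
  L2: h(801,598)=(801*31+598)%997=504 h(959,841)=(959*31+841)%997=660 -> [504, 660]
  L3: h(504,660)=(504*31+660)%997=332 -> [332]
  root = 332 != target 281
Candidate A produces the target root.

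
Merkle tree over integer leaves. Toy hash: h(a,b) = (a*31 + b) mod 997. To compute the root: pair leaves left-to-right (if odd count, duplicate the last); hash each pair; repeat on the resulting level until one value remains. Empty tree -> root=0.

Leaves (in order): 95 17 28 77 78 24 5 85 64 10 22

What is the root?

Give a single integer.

L0: [95, 17, 28, 77, 78, 24, 5, 85, 64, 10, 22]
L1: h(95,17)=(95*31+17)%997=968 h(28,77)=(28*31+77)%997=945 h(78,24)=(78*31+24)%997=448 h(5,85)=(5*31+85)%997=240 h(64,10)=(64*31+10)%997=0 h(22,22)=(22*31+22)%997=704 -> [968, 945, 448, 240, 0, 704]
L2: h(968,945)=(968*31+945)%997=46 h(448,240)=(448*31+240)%997=170 h(0,704)=(0*31+704)%997=704 -> [46, 170, 704]
L3: h(46,170)=(46*31+170)%997=599 h(704,704)=(704*31+704)%997=594 -> [599, 594]
L4: h(599,594)=(599*31+594)%997=220 -> [220]

Answer: 220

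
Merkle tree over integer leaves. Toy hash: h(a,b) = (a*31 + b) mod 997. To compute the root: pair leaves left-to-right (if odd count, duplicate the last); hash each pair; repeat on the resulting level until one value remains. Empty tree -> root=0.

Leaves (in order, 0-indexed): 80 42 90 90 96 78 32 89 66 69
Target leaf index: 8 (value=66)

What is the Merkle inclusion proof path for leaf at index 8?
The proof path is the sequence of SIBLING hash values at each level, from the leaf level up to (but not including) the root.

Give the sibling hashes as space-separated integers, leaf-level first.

Answer: 69 121 881 525

Derivation:
L0 (leaves): [80, 42, 90, 90, 96, 78, 32, 89, 66, 69], target index=8
L1: h(80,42)=(80*31+42)%997=528 [pair 0] h(90,90)=(90*31+90)%997=886 [pair 1] h(96,78)=(96*31+78)%997=63 [pair 2] h(32,89)=(32*31+89)%997=84 [pair 3] h(66,69)=(66*31+69)%997=121 [pair 4] -> [528, 886, 63, 84, 121]
  Sibling for proof at L0: 69
L2: h(528,886)=(528*31+886)%997=305 [pair 0] h(63,84)=(63*31+84)%997=43 [pair 1] h(121,121)=(121*31+121)%997=881 [pair 2] -> [305, 43, 881]
  Sibling for proof at L1: 121
L3: h(305,43)=(305*31+43)%997=525 [pair 0] h(881,881)=(881*31+881)%997=276 [pair 1] -> [525, 276]
  Sibling for proof at L2: 881
L4: h(525,276)=(525*31+276)%997=599 [pair 0] -> [599]
  Sibling for proof at L3: 525
Root: 599
Proof path (sibling hashes from leaf to root): [69, 121, 881, 525]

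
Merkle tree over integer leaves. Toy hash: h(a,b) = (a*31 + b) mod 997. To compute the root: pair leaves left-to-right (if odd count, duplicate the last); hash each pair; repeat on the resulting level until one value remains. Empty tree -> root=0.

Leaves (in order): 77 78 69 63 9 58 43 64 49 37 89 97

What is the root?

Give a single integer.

L0: [77, 78, 69, 63, 9, 58, 43, 64, 49, 37, 89, 97]
L1: h(77,78)=(77*31+78)%997=471 h(69,63)=(69*31+63)%997=208 h(9,58)=(9*31+58)%997=337 h(43,64)=(43*31+64)%997=400 h(49,37)=(49*31+37)%997=559 h(89,97)=(89*31+97)%997=862 -> [471, 208, 337, 400, 559, 862]
L2: h(471,208)=(471*31+208)%997=851 h(337,400)=(337*31+400)%997=877 h(559,862)=(559*31+862)%997=245 -> [851, 877, 245]
L3: h(851,877)=(851*31+877)%997=339 h(245,245)=(245*31+245)%997=861 -> [339, 861]
L4: h(339,861)=(339*31+861)%997=403 -> [403]

Answer: 403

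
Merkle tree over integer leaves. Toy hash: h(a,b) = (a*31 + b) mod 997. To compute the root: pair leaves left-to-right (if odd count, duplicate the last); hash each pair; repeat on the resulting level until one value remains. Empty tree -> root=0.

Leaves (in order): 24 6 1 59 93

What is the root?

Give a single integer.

L0: [24, 6, 1, 59, 93]
L1: h(24,6)=(24*31+6)%997=750 h(1,59)=(1*31+59)%997=90 h(93,93)=(93*31+93)%997=982 -> [750, 90, 982]
L2: h(750,90)=(750*31+90)%997=409 h(982,982)=(982*31+982)%997=517 -> [409, 517]
L3: h(409,517)=(409*31+517)%997=235 -> [235]

Answer: 235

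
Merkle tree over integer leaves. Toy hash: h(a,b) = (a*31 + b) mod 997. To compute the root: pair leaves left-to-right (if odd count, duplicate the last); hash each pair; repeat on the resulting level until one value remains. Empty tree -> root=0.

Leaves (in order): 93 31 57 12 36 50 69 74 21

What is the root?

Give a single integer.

L0: [93, 31, 57, 12, 36, 50, 69, 74, 21]
L1: h(93,31)=(93*31+31)%997=920 h(57,12)=(57*31+12)%997=782 h(36,50)=(36*31+50)%997=169 h(69,74)=(69*31+74)%997=219 h(21,21)=(21*31+21)%997=672 -> [920, 782, 169, 219, 672]
L2: h(920,782)=(920*31+782)%997=389 h(169,219)=(169*31+219)%997=473 h(672,672)=(672*31+672)%997=567 -> [389, 473, 567]
L3: h(389,473)=(389*31+473)%997=568 h(567,567)=(567*31+567)%997=198 -> [568, 198]
L4: h(568,198)=(568*31+198)%997=857 -> [857]

Answer: 857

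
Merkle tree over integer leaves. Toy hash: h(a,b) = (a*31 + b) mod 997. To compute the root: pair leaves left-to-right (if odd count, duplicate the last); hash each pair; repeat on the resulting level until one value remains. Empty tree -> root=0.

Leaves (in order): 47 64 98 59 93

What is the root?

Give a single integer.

Answer: 891

Derivation:
L0: [47, 64, 98, 59, 93]
L1: h(47,64)=(47*31+64)%997=524 h(98,59)=(98*31+59)%997=106 h(93,93)=(93*31+93)%997=982 -> [524, 106, 982]
L2: h(524,106)=(524*31+106)%997=398 h(982,982)=(982*31+982)%997=517 -> [398, 517]
L3: h(398,517)=(398*31+517)%997=891 -> [891]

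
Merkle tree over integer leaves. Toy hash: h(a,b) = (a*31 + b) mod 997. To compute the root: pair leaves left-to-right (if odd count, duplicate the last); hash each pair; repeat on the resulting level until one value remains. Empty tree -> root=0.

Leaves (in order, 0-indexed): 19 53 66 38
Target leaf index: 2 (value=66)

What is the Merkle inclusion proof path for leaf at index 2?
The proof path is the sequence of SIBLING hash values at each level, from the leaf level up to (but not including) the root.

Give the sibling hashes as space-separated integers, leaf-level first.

Answer: 38 642

Derivation:
L0 (leaves): [19, 53, 66, 38], target index=2
L1: h(19,53)=(19*31+53)%997=642 [pair 0] h(66,38)=(66*31+38)%997=90 [pair 1] -> [642, 90]
  Sibling for proof at L0: 38
L2: h(642,90)=(642*31+90)%997=52 [pair 0] -> [52]
  Sibling for proof at L1: 642
Root: 52
Proof path (sibling hashes from leaf to root): [38, 642]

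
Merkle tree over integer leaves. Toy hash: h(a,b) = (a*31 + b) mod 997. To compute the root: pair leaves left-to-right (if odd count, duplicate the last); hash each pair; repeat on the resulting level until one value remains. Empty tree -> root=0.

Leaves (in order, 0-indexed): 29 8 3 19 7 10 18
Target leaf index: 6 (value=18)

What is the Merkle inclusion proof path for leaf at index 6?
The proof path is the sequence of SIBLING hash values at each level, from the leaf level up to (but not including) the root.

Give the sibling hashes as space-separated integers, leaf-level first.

Answer: 18 227 313

Derivation:
L0 (leaves): [29, 8, 3, 19, 7, 10, 18], target index=6
L1: h(29,8)=(29*31+8)%997=907 [pair 0] h(3,19)=(3*31+19)%997=112 [pair 1] h(7,10)=(7*31+10)%997=227 [pair 2] h(18,18)=(18*31+18)%997=576 [pair 3] -> [907, 112, 227, 576]
  Sibling for proof at L0: 18
L2: h(907,112)=(907*31+112)%997=313 [pair 0] h(227,576)=(227*31+576)%997=634 [pair 1] -> [313, 634]
  Sibling for proof at L1: 227
L3: h(313,634)=(313*31+634)%997=367 [pair 0] -> [367]
  Sibling for proof at L2: 313
Root: 367
Proof path (sibling hashes from leaf to root): [18, 227, 313]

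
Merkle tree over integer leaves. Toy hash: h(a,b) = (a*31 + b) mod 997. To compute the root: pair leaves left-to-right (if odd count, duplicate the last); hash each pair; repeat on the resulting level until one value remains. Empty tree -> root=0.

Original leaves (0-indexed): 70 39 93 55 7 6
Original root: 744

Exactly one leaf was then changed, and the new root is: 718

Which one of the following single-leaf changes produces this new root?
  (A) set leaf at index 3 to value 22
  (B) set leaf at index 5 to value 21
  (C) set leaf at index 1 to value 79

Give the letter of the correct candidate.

Answer: A

Derivation:
Original leaves: [70, 39, 93, 55, 7, 6]
Target new root: 718
Try each candidate change and compute the resulting root:
Candidate A: set leaf[3] = 22 -> leaves = [70, 39, 93, 22, 7, 6]
  L0: [70, 39, 93, 22, 7, 6]
  L1: h(70,39)=(70*31+39)%997=215 h(93,22)=(93*31+22)%997=911 h(7,6)=(7*31+6)%997=223 -> [215, 911, 223]
  L2: h(215,911)=(215*31+911)%997=597 h(223,223)=(223*31+223)%997=157 -> [597, 157]
  L3: h(597,157)=(597*31+157)%997=718 -> [718]
  root = 718 == target 718  ** MATCH **
Candidate B: set leaf[5] = 21 -> leaves = [70, 39, 93, 55, 7, 21]
  L0: [70, 39, 93, 55, 7, 21]
  L1: h(70,39)=(70*31+39)%997=215 h(93,55)=(93*31+55)%997=944 h(7,21)=(7*31+21)%997=238 -> [215, 944, 238]
  L2: h(215,944)=(215*31+944)%997=630 h(238,238)=(238*31+238)%997=637 -> [630, 637]
  L3: h(630,637)=(630*31+637)%997=227 -> [227]
  root = 227 != target 718
Candidate C: set leaf[1] = 79 -> leaves = [70, 79, 93, 55, 7, 6]
  L0: [70, 79, 93, 55, 7, 6]
  L1: h(70,79)=(70*31+79)%997=255 h(93,55)=(93*31+55)%997=944 h(7,6)=(7*31+6)%997=223 -> [255, 944, 223]
  L2: h(255,944)=(255*31+944)%997=873 h(223,223)=(223*31+223)%997=157 -> [873, 157]
  L3: h(873,157)=(873*31+157)%997=301 -> [301]
  root = 301 != target 718
Candidate A produces the target root.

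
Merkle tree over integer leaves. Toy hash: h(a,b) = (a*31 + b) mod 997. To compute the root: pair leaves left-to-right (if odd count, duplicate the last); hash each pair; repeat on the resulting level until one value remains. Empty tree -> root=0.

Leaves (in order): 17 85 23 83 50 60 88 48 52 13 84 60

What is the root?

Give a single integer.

Answer: 744

Derivation:
L0: [17, 85, 23, 83, 50, 60, 88, 48, 52, 13, 84, 60]
L1: h(17,85)=(17*31+85)%997=612 h(23,83)=(23*31+83)%997=796 h(50,60)=(50*31+60)%997=613 h(88,48)=(88*31+48)%997=782 h(52,13)=(52*31+13)%997=628 h(84,60)=(84*31+60)%997=670 -> [612, 796, 613, 782, 628, 670]
L2: h(612,796)=(612*31+796)%997=825 h(613,782)=(613*31+782)%997=842 h(628,670)=(628*31+670)%997=198 -> [825, 842, 198]
L3: h(825,842)=(825*31+842)%997=495 h(198,198)=(198*31+198)%997=354 -> [495, 354]
L4: h(495,354)=(495*31+354)%997=744 -> [744]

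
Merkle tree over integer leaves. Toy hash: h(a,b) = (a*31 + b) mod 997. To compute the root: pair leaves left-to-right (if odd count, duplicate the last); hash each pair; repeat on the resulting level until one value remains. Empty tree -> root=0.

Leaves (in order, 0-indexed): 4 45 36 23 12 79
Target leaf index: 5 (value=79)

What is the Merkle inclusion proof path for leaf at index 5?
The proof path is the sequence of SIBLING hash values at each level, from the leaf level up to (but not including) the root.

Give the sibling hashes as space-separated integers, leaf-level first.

Answer: 12 451 396

Derivation:
L0 (leaves): [4, 45, 36, 23, 12, 79], target index=5
L1: h(4,45)=(4*31+45)%997=169 [pair 0] h(36,23)=(36*31+23)%997=142 [pair 1] h(12,79)=(12*31+79)%997=451 [pair 2] -> [169, 142, 451]
  Sibling for proof at L0: 12
L2: h(169,142)=(169*31+142)%997=396 [pair 0] h(451,451)=(451*31+451)%997=474 [pair 1] -> [396, 474]
  Sibling for proof at L1: 451
L3: h(396,474)=(396*31+474)%997=786 [pair 0] -> [786]
  Sibling for proof at L2: 396
Root: 786
Proof path (sibling hashes from leaf to root): [12, 451, 396]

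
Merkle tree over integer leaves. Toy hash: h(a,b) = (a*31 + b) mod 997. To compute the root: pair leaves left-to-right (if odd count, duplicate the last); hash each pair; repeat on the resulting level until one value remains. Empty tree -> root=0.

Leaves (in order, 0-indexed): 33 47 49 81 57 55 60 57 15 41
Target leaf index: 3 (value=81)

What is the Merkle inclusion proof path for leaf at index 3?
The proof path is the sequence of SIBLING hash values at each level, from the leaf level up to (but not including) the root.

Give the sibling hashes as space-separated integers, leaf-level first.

L0 (leaves): [33, 47, 49, 81, 57, 55, 60, 57, 15, 41], target index=3
L1: h(33,47)=(33*31+47)%997=73 [pair 0] h(49,81)=(49*31+81)%997=603 [pair 1] h(57,55)=(57*31+55)%997=825 [pair 2] h(60,57)=(60*31+57)%997=920 [pair 3] h(15,41)=(15*31+41)%997=506 [pair 4] -> [73, 603, 825, 920, 506]
  Sibling for proof at L0: 49
L2: h(73,603)=(73*31+603)%997=872 [pair 0] h(825,920)=(825*31+920)%997=573 [pair 1] h(506,506)=(506*31+506)%997=240 [pair 2] -> [872, 573, 240]
  Sibling for proof at L1: 73
L3: h(872,573)=(872*31+573)%997=686 [pair 0] h(240,240)=(240*31+240)%997=701 [pair 1] -> [686, 701]
  Sibling for proof at L2: 573
L4: h(686,701)=(686*31+701)%997=33 [pair 0] -> [33]
  Sibling for proof at L3: 701
Root: 33
Proof path (sibling hashes from leaf to root): [49, 73, 573, 701]

Answer: 49 73 573 701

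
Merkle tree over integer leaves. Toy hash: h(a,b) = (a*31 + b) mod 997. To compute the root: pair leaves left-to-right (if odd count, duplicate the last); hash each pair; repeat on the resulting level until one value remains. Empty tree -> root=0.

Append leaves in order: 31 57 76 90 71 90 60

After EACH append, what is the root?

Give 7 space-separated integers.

After append 31 (leaves=[31]):
  L0: [31]
  root=31
After append 57 (leaves=[31, 57]):
  L0: [31, 57]
  L1: h(31,57)=(31*31+57)%997=21 -> [21]
  root=21
After append 76 (leaves=[31, 57, 76]):
  L0: [31, 57, 76]
  L1: h(31,57)=(31*31+57)%997=21 h(76,76)=(76*31+76)%997=438 -> [21, 438]
  L2: h(21,438)=(21*31+438)%997=92 -> [92]
  root=92
After append 90 (leaves=[31, 57, 76, 90]):
  L0: [31, 57, 76, 90]
  L1: h(31,57)=(31*31+57)%997=21 h(76,90)=(76*31+90)%997=452 -> [21, 452]
  L2: h(21,452)=(21*31+452)%997=106 -> [106]
  root=106
After append 71 (leaves=[31, 57, 76, 90, 71]):
  L0: [31, 57, 76, 90, 71]
  L1: h(31,57)=(31*31+57)%997=21 h(76,90)=(76*31+90)%997=452 h(71,71)=(71*31+71)%997=278 -> [21, 452, 278]
  L2: h(21,452)=(21*31+452)%997=106 h(278,278)=(278*31+278)%997=920 -> [106, 920]
  L3: h(106,920)=(106*31+920)%997=218 -> [218]
  root=218
After append 90 (leaves=[31, 57, 76, 90, 71, 90]):
  L0: [31, 57, 76, 90, 71, 90]
  L1: h(31,57)=(31*31+57)%997=21 h(76,90)=(76*31+90)%997=452 h(71,90)=(71*31+90)%997=297 -> [21, 452, 297]
  L2: h(21,452)=(21*31+452)%997=106 h(297,297)=(297*31+297)%997=531 -> [106, 531]
  L3: h(106,531)=(106*31+531)%997=826 -> [826]
  root=826
After append 60 (leaves=[31, 57, 76, 90, 71, 90, 60]):
  L0: [31, 57, 76, 90, 71, 90, 60]
  L1: h(31,57)=(31*31+57)%997=21 h(76,90)=(76*31+90)%997=452 h(71,90)=(71*31+90)%997=297 h(60,60)=(60*31+60)%997=923 -> [21, 452, 297, 923]
  L2: h(21,452)=(21*31+452)%997=106 h(297,923)=(297*31+923)%997=160 -> [106, 160]
  L3: h(106,160)=(106*31+160)%997=455 -> [455]
  root=455

Answer: 31 21 92 106 218 826 455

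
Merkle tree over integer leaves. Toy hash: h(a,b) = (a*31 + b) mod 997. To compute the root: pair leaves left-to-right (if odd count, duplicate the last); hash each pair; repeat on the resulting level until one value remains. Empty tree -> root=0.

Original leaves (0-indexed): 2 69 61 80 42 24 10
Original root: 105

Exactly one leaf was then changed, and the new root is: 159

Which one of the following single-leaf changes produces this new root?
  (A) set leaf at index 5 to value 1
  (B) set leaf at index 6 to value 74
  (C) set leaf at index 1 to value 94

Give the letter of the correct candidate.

Original leaves: [2, 69, 61, 80, 42, 24, 10]
Target new root: 159
Try each candidate change and compute the resulting root:
Candidate A: set leaf[5] = 1 -> leaves = [2, 69, 61, 80, 42, 1, 10]
  L0: [2, 69, 61, 80, 42, 1, 10]
  L1: h(2,69)=(2*31+69)%997=131 h(61,80)=(61*31+80)%997=974 h(42,1)=(42*31+1)%997=306 h(10,10)=(10*31+10)%997=320 -> [131, 974, 306, 320]
  L2: h(131,974)=(131*31+974)%997=50 h(306,320)=(306*31+320)%997=833 -> [50, 833]
  L3: h(50,833)=(50*31+833)%997=389 -> [389]
  root = 389 != target 159
Candidate B: set leaf[6] = 74 -> leaves = [2, 69, 61, 80, 42, 24, 74]
  L0: [2, 69, 61, 80, 42, 24, 74]
  L1: h(2,69)=(2*31+69)%997=131 h(61,80)=(61*31+80)%997=974 h(42,24)=(42*31+24)%997=329 h(74,74)=(74*31+74)%997=374 -> [131, 974, 329, 374]
  L2: h(131,974)=(131*31+974)%997=50 h(329,374)=(329*31+374)%997=603 -> [50, 603]
  L3: h(50,603)=(50*31+603)%997=159 -> [159]
  root = 159 == target 159  ** MATCH **
Candidate C: set leaf[1] = 94 -> leaves = [2, 94, 61, 80, 42, 24, 10]
  L0: [2, 94, 61, 80, 42, 24, 10]
  L1: h(2,94)=(2*31+94)%997=156 h(61,80)=(61*31+80)%997=974 h(42,24)=(42*31+24)%997=329 h(10,10)=(10*31+10)%997=320 -> [156, 974, 329, 320]
  L2: h(156,974)=(156*31+974)%997=825 h(329,320)=(329*31+320)%997=549 -> [825, 549]
  L3: h(825,549)=(825*31+549)%997=202 -> [202]
  root = 202 != target 159
Candidate B produces the target root.

Answer: B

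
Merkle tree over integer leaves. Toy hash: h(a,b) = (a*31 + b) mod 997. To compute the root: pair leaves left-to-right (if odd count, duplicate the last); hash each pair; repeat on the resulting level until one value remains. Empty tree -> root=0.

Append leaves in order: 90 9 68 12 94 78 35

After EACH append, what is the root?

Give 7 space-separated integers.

Answer: 90 805 212 156 395 880 5

Derivation:
After append 90 (leaves=[90]):
  L0: [90]
  root=90
After append 9 (leaves=[90, 9]):
  L0: [90, 9]
  L1: h(90,9)=(90*31+9)%997=805 -> [805]
  root=805
After append 68 (leaves=[90, 9, 68]):
  L0: [90, 9, 68]
  L1: h(90,9)=(90*31+9)%997=805 h(68,68)=(68*31+68)%997=182 -> [805, 182]
  L2: h(805,182)=(805*31+182)%997=212 -> [212]
  root=212
After append 12 (leaves=[90, 9, 68, 12]):
  L0: [90, 9, 68, 12]
  L1: h(90,9)=(90*31+9)%997=805 h(68,12)=(68*31+12)%997=126 -> [805, 126]
  L2: h(805,126)=(805*31+126)%997=156 -> [156]
  root=156
After append 94 (leaves=[90, 9, 68, 12, 94]):
  L0: [90, 9, 68, 12, 94]
  L1: h(90,9)=(90*31+9)%997=805 h(68,12)=(68*31+12)%997=126 h(94,94)=(94*31+94)%997=17 -> [805, 126, 17]
  L2: h(805,126)=(805*31+126)%997=156 h(17,17)=(17*31+17)%997=544 -> [156, 544]
  L3: h(156,544)=(156*31+544)%997=395 -> [395]
  root=395
After append 78 (leaves=[90, 9, 68, 12, 94, 78]):
  L0: [90, 9, 68, 12, 94, 78]
  L1: h(90,9)=(90*31+9)%997=805 h(68,12)=(68*31+12)%997=126 h(94,78)=(94*31+78)%997=1 -> [805, 126, 1]
  L2: h(805,126)=(805*31+126)%997=156 h(1,1)=(1*31+1)%997=32 -> [156, 32]
  L3: h(156,32)=(156*31+32)%997=880 -> [880]
  root=880
After append 35 (leaves=[90, 9, 68, 12, 94, 78, 35]):
  L0: [90, 9, 68, 12, 94, 78, 35]
  L1: h(90,9)=(90*31+9)%997=805 h(68,12)=(68*31+12)%997=126 h(94,78)=(94*31+78)%997=1 h(35,35)=(35*31+35)%997=123 -> [805, 126, 1, 123]
  L2: h(805,126)=(805*31+126)%997=156 h(1,123)=(1*31+123)%997=154 -> [156, 154]
  L3: h(156,154)=(156*31+154)%997=5 -> [5]
  root=5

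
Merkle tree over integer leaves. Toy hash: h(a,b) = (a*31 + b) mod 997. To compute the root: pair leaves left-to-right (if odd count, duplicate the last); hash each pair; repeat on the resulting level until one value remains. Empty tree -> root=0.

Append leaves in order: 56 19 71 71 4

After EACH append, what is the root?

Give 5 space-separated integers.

Answer: 56 758 845 845 381

Derivation:
After append 56 (leaves=[56]):
  L0: [56]
  root=56
After append 19 (leaves=[56, 19]):
  L0: [56, 19]
  L1: h(56,19)=(56*31+19)%997=758 -> [758]
  root=758
After append 71 (leaves=[56, 19, 71]):
  L0: [56, 19, 71]
  L1: h(56,19)=(56*31+19)%997=758 h(71,71)=(71*31+71)%997=278 -> [758, 278]
  L2: h(758,278)=(758*31+278)%997=845 -> [845]
  root=845
After append 71 (leaves=[56, 19, 71, 71]):
  L0: [56, 19, 71, 71]
  L1: h(56,19)=(56*31+19)%997=758 h(71,71)=(71*31+71)%997=278 -> [758, 278]
  L2: h(758,278)=(758*31+278)%997=845 -> [845]
  root=845
After append 4 (leaves=[56, 19, 71, 71, 4]):
  L0: [56, 19, 71, 71, 4]
  L1: h(56,19)=(56*31+19)%997=758 h(71,71)=(71*31+71)%997=278 h(4,4)=(4*31+4)%997=128 -> [758, 278, 128]
  L2: h(758,278)=(758*31+278)%997=845 h(128,128)=(128*31+128)%997=108 -> [845, 108]
  L3: h(845,108)=(845*31+108)%997=381 -> [381]
  root=381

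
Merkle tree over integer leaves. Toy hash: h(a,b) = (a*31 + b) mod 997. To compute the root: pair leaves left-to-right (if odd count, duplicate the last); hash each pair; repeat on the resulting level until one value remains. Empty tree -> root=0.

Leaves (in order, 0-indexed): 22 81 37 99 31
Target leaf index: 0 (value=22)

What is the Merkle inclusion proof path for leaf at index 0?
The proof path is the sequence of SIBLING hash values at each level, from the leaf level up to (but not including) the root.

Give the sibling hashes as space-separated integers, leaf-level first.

L0 (leaves): [22, 81, 37, 99, 31], target index=0
L1: h(22,81)=(22*31+81)%997=763 [pair 0] h(37,99)=(37*31+99)%997=249 [pair 1] h(31,31)=(31*31+31)%997=992 [pair 2] -> [763, 249, 992]
  Sibling for proof at L0: 81
L2: h(763,249)=(763*31+249)%997=971 [pair 0] h(992,992)=(992*31+992)%997=837 [pair 1] -> [971, 837]
  Sibling for proof at L1: 249
L3: h(971,837)=(971*31+837)%997=31 [pair 0] -> [31]
  Sibling for proof at L2: 837
Root: 31
Proof path (sibling hashes from leaf to root): [81, 249, 837]

Answer: 81 249 837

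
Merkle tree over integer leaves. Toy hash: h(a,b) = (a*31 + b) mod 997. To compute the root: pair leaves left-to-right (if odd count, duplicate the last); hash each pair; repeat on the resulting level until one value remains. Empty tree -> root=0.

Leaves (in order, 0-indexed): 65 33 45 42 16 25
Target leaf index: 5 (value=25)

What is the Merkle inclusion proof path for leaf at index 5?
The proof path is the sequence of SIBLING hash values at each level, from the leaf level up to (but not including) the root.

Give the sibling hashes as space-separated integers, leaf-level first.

L0 (leaves): [65, 33, 45, 42, 16, 25], target index=5
L1: h(65,33)=(65*31+33)%997=54 [pair 0] h(45,42)=(45*31+42)%997=440 [pair 1] h(16,25)=(16*31+25)%997=521 [pair 2] -> [54, 440, 521]
  Sibling for proof at L0: 16
L2: h(54,440)=(54*31+440)%997=120 [pair 0] h(521,521)=(521*31+521)%997=720 [pair 1] -> [120, 720]
  Sibling for proof at L1: 521
L3: h(120,720)=(120*31+720)%997=452 [pair 0] -> [452]
  Sibling for proof at L2: 120
Root: 452
Proof path (sibling hashes from leaf to root): [16, 521, 120]

Answer: 16 521 120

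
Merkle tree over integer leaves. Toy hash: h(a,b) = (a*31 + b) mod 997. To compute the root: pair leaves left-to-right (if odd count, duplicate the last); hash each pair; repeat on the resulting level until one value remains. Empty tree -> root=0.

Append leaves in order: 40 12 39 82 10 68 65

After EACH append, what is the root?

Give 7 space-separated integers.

Answer: 40 255 180 223 204 66 771

Derivation:
After append 40 (leaves=[40]):
  L0: [40]
  root=40
After append 12 (leaves=[40, 12]):
  L0: [40, 12]
  L1: h(40,12)=(40*31+12)%997=255 -> [255]
  root=255
After append 39 (leaves=[40, 12, 39]):
  L0: [40, 12, 39]
  L1: h(40,12)=(40*31+12)%997=255 h(39,39)=(39*31+39)%997=251 -> [255, 251]
  L2: h(255,251)=(255*31+251)%997=180 -> [180]
  root=180
After append 82 (leaves=[40, 12, 39, 82]):
  L0: [40, 12, 39, 82]
  L1: h(40,12)=(40*31+12)%997=255 h(39,82)=(39*31+82)%997=294 -> [255, 294]
  L2: h(255,294)=(255*31+294)%997=223 -> [223]
  root=223
After append 10 (leaves=[40, 12, 39, 82, 10]):
  L0: [40, 12, 39, 82, 10]
  L1: h(40,12)=(40*31+12)%997=255 h(39,82)=(39*31+82)%997=294 h(10,10)=(10*31+10)%997=320 -> [255, 294, 320]
  L2: h(255,294)=(255*31+294)%997=223 h(320,320)=(320*31+320)%997=270 -> [223, 270]
  L3: h(223,270)=(223*31+270)%997=204 -> [204]
  root=204
After append 68 (leaves=[40, 12, 39, 82, 10, 68]):
  L0: [40, 12, 39, 82, 10, 68]
  L1: h(40,12)=(40*31+12)%997=255 h(39,82)=(39*31+82)%997=294 h(10,68)=(10*31+68)%997=378 -> [255, 294, 378]
  L2: h(255,294)=(255*31+294)%997=223 h(378,378)=(378*31+378)%997=132 -> [223, 132]
  L3: h(223,132)=(223*31+132)%997=66 -> [66]
  root=66
After append 65 (leaves=[40, 12, 39, 82, 10, 68, 65]):
  L0: [40, 12, 39, 82, 10, 68, 65]
  L1: h(40,12)=(40*31+12)%997=255 h(39,82)=(39*31+82)%997=294 h(10,68)=(10*31+68)%997=378 h(65,65)=(65*31+65)%997=86 -> [255, 294, 378, 86]
  L2: h(255,294)=(255*31+294)%997=223 h(378,86)=(378*31+86)%997=837 -> [223, 837]
  L3: h(223,837)=(223*31+837)%997=771 -> [771]
  root=771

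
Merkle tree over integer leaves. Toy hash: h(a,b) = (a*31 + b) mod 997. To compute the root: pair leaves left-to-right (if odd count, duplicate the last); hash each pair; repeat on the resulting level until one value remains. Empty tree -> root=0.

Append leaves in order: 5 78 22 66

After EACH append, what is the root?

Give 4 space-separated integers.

After append 5 (leaves=[5]):
  L0: [5]
  root=5
After append 78 (leaves=[5, 78]):
  L0: [5, 78]
  L1: h(5,78)=(5*31+78)%997=233 -> [233]
  root=233
After append 22 (leaves=[5, 78, 22]):
  L0: [5, 78, 22]
  L1: h(5,78)=(5*31+78)%997=233 h(22,22)=(22*31+22)%997=704 -> [233, 704]
  L2: h(233,704)=(233*31+704)%997=948 -> [948]
  root=948
After append 66 (leaves=[5, 78, 22, 66]):
  L0: [5, 78, 22, 66]
  L1: h(5,78)=(5*31+78)%997=233 h(22,66)=(22*31+66)%997=748 -> [233, 748]
  L2: h(233,748)=(233*31+748)%997=992 -> [992]
  root=992

Answer: 5 233 948 992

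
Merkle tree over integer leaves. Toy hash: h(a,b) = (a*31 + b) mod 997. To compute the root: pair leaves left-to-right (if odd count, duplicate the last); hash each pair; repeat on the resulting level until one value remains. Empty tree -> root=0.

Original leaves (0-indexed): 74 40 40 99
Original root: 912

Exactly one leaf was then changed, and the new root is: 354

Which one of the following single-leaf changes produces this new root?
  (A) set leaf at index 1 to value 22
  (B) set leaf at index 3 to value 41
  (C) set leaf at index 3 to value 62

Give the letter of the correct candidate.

Original leaves: [74, 40, 40, 99]
Target new root: 354
Try each candidate change and compute the resulting root:
Candidate A: set leaf[1] = 22 -> leaves = [74, 22, 40, 99]
  L0: [74, 22, 40, 99]
  L1: h(74,22)=(74*31+22)%997=322 h(40,99)=(40*31+99)%997=342 -> [322, 342]
  L2: h(322,342)=(322*31+342)%997=354 -> [354]
  root = 354 == target 354  ** MATCH **
Candidate B: set leaf[3] = 41 -> leaves = [74, 40, 40, 41]
  L0: [74, 40, 40, 41]
  L1: h(74,40)=(74*31+40)%997=340 h(40,41)=(40*31+41)%997=284 -> [340, 284]
  L2: h(340,284)=(340*31+284)%997=854 -> [854]
  root = 854 != target 354
Candidate C: set leaf[3] = 62 -> leaves = [74, 40, 40, 62]
  L0: [74, 40, 40, 62]
  L1: h(74,40)=(74*31+40)%997=340 h(40,62)=(40*31+62)%997=305 -> [340, 305]
  L2: h(340,305)=(340*31+305)%997=875 -> [875]
  root = 875 != target 354
Candidate A produces the target root.

Answer: A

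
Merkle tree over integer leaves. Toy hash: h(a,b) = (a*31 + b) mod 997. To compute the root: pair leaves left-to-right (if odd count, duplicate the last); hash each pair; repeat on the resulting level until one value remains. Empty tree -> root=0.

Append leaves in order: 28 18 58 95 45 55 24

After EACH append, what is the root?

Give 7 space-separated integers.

After append 28 (leaves=[28]):
  L0: [28]
  root=28
After append 18 (leaves=[28, 18]):
  L0: [28, 18]
  L1: h(28,18)=(28*31+18)%997=886 -> [886]
  root=886
After append 58 (leaves=[28, 18, 58]):
  L0: [28, 18, 58]
  L1: h(28,18)=(28*31+18)%997=886 h(58,58)=(58*31+58)%997=859 -> [886, 859]
  L2: h(886,859)=(886*31+859)%997=409 -> [409]
  root=409
After append 95 (leaves=[28, 18, 58, 95]):
  L0: [28, 18, 58, 95]
  L1: h(28,18)=(28*31+18)%997=886 h(58,95)=(58*31+95)%997=896 -> [886, 896]
  L2: h(886,896)=(886*31+896)%997=446 -> [446]
  root=446
After append 45 (leaves=[28, 18, 58, 95, 45]):
  L0: [28, 18, 58, 95, 45]
  L1: h(28,18)=(28*31+18)%997=886 h(58,95)=(58*31+95)%997=896 h(45,45)=(45*31+45)%997=443 -> [886, 896, 443]
  L2: h(886,896)=(886*31+896)%997=446 h(443,443)=(443*31+443)%997=218 -> [446, 218]
  L3: h(446,218)=(446*31+218)%997=86 -> [86]
  root=86
After append 55 (leaves=[28, 18, 58, 95, 45, 55]):
  L0: [28, 18, 58, 95, 45, 55]
  L1: h(28,18)=(28*31+18)%997=886 h(58,95)=(58*31+95)%997=896 h(45,55)=(45*31+55)%997=453 -> [886, 896, 453]
  L2: h(886,896)=(886*31+896)%997=446 h(453,453)=(453*31+453)%997=538 -> [446, 538]
  L3: h(446,538)=(446*31+538)%997=406 -> [406]
  root=406
After append 24 (leaves=[28, 18, 58, 95, 45, 55, 24]):
  L0: [28, 18, 58, 95, 45, 55, 24]
  L1: h(28,18)=(28*31+18)%997=886 h(58,95)=(58*31+95)%997=896 h(45,55)=(45*31+55)%997=453 h(24,24)=(24*31+24)%997=768 -> [886, 896, 453, 768]
  L2: h(886,896)=(886*31+896)%997=446 h(453,768)=(453*31+768)%997=853 -> [446, 853]
  L3: h(446,853)=(446*31+853)%997=721 -> [721]
  root=721

Answer: 28 886 409 446 86 406 721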